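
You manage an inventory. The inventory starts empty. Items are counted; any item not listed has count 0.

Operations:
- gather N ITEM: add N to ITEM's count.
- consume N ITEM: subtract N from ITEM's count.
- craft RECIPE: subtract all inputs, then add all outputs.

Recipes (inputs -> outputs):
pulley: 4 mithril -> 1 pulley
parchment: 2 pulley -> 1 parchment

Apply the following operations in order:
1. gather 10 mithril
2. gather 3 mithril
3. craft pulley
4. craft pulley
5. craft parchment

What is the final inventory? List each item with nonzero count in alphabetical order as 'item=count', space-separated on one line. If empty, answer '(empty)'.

Answer: mithril=5 parchment=1

Derivation:
After 1 (gather 10 mithril): mithril=10
After 2 (gather 3 mithril): mithril=13
After 3 (craft pulley): mithril=9 pulley=1
After 4 (craft pulley): mithril=5 pulley=2
After 5 (craft parchment): mithril=5 parchment=1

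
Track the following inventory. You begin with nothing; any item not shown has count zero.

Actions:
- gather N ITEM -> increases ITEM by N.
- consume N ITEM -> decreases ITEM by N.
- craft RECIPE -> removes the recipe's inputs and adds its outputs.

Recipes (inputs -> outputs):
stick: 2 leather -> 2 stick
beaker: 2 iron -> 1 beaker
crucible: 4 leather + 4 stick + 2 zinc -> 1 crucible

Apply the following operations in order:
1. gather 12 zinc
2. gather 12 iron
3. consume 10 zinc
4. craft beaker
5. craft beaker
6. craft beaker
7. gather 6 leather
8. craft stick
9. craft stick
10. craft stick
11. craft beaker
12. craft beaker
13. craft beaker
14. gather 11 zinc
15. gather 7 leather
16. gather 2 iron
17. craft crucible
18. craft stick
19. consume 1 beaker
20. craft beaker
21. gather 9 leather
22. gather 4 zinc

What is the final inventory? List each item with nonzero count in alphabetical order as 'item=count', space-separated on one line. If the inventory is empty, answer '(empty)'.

Answer: beaker=6 crucible=1 leather=10 stick=4 zinc=15

Derivation:
After 1 (gather 12 zinc): zinc=12
After 2 (gather 12 iron): iron=12 zinc=12
After 3 (consume 10 zinc): iron=12 zinc=2
After 4 (craft beaker): beaker=1 iron=10 zinc=2
After 5 (craft beaker): beaker=2 iron=8 zinc=2
After 6 (craft beaker): beaker=3 iron=6 zinc=2
After 7 (gather 6 leather): beaker=3 iron=6 leather=6 zinc=2
After 8 (craft stick): beaker=3 iron=6 leather=4 stick=2 zinc=2
After 9 (craft stick): beaker=3 iron=6 leather=2 stick=4 zinc=2
After 10 (craft stick): beaker=3 iron=6 stick=6 zinc=2
After 11 (craft beaker): beaker=4 iron=4 stick=6 zinc=2
After 12 (craft beaker): beaker=5 iron=2 stick=6 zinc=2
After 13 (craft beaker): beaker=6 stick=6 zinc=2
After 14 (gather 11 zinc): beaker=6 stick=6 zinc=13
After 15 (gather 7 leather): beaker=6 leather=7 stick=6 zinc=13
After 16 (gather 2 iron): beaker=6 iron=2 leather=7 stick=6 zinc=13
After 17 (craft crucible): beaker=6 crucible=1 iron=2 leather=3 stick=2 zinc=11
After 18 (craft stick): beaker=6 crucible=1 iron=2 leather=1 stick=4 zinc=11
After 19 (consume 1 beaker): beaker=5 crucible=1 iron=2 leather=1 stick=4 zinc=11
After 20 (craft beaker): beaker=6 crucible=1 leather=1 stick=4 zinc=11
After 21 (gather 9 leather): beaker=6 crucible=1 leather=10 stick=4 zinc=11
After 22 (gather 4 zinc): beaker=6 crucible=1 leather=10 stick=4 zinc=15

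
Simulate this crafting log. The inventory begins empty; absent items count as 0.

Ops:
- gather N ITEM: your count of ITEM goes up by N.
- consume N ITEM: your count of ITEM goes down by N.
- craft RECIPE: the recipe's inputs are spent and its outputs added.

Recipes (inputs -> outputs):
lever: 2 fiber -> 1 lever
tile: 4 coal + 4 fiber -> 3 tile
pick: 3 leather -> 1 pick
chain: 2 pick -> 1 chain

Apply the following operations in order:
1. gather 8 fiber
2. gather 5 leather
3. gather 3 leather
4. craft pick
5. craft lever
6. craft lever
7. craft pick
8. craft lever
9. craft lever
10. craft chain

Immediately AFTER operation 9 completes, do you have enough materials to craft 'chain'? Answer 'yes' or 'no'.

After 1 (gather 8 fiber): fiber=8
After 2 (gather 5 leather): fiber=8 leather=5
After 3 (gather 3 leather): fiber=8 leather=8
After 4 (craft pick): fiber=8 leather=5 pick=1
After 5 (craft lever): fiber=6 leather=5 lever=1 pick=1
After 6 (craft lever): fiber=4 leather=5 lever=2 pick=1
After 7 (craft pick): fiber=4 leather=2 lever=2 pick=2
After 8 (craft lever): fiber=2 leather=2 lever=3 pick=2
After 9 (craft lever): leather=2 lever=4 pick=2

Answer: yes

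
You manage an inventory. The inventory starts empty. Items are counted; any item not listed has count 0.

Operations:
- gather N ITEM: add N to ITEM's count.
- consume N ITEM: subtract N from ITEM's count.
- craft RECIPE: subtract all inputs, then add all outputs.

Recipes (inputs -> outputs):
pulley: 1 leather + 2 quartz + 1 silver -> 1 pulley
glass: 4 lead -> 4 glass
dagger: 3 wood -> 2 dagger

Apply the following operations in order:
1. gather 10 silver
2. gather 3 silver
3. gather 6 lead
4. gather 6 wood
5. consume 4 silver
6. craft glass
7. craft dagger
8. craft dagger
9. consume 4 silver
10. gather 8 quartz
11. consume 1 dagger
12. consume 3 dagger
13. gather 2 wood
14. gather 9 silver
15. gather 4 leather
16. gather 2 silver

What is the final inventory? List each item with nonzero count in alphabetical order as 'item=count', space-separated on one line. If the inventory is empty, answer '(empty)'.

Answer: glass=4 lead=2 leather=4 quartz=8 silver=16 wood=2

Derivation:
After 1 (gather 10 silver): silver=10
After 2 (gather 3 silver): silver=13
After 3 (gather 6 lead): lead=6 silver=13
After 4 (gather 6 wood): lead=6 silver=13 wood=6
After 5 (consume 4 silver): lead=6 silver=9 wood=6
After 6 (craft glass): glass=4 lead=2 silver=9 wood=6
After 7 (craft dagger): dagger=2 glass=4 lead=2 silver=9 wood=3
After 8 (craft dagger): dagger=4 glass=4 lead=2 silver=9
After 9 (consume 4 silver): dagger=4 glass=4 lead=2 silver=5
After 10 (gather 8 quartz): dagger=4 glass=4 lead=2 quartz=8 silver=5
After 11 (consume 1 dagger): dagger=3 glass=4 lead=2 quartz=8 silver=5
After 12 (consume 3 dagger): glass=4 lead=2 quartz=8 silver=5
After 13 (gather 2 wood): glass=4 lead=2 quartz=8 silver=5 wood=2
After 14 (gather 9 silver): glass=4 lead=2 quartz=8 silver=14 wood=2
After 15 (gather 4 leather): glass=4 lead=2 leather=4 quartz=8 silver=14 wood=2
After 16 (gather 2 silver): glass=4 lead=2 leather=4 quartz=8 silver=16 wood=2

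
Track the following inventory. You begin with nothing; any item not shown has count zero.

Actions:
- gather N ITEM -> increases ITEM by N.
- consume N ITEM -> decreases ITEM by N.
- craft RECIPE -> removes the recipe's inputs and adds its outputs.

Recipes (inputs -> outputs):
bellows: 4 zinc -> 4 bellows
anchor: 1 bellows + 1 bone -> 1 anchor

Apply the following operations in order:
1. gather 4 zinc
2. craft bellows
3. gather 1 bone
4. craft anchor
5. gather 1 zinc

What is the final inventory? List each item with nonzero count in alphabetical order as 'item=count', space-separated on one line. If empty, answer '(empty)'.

After 1 (gather 4 zinc): zinc=4
After 2 (craft bellows): bellows=4
After 3 (gather 1 bone): bellows=4 bone=1
After 4 (craft anchor): anchor=1 bellows=3
After 5 (gather 1 zinc): anchor=1 bellows=3 zinc=1

Answer: anchor=1 bellows=3 zinc=1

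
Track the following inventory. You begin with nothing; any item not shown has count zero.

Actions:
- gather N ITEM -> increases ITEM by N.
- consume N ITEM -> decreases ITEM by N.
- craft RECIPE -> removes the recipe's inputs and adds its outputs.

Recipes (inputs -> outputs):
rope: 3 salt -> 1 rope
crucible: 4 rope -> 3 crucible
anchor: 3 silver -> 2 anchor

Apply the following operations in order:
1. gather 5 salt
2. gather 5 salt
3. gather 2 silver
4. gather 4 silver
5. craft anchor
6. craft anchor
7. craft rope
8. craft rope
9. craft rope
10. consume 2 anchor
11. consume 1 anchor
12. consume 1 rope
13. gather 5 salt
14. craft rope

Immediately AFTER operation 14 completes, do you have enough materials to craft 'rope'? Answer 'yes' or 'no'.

After 1 (gather 5 salt): salt=5
After 2 (gather 5 salt): salt=10
After 3 (gather 2 silver): salt=10 silver=2
After 4 (gather 4 silver): salt=10 silver=6
After 5 (craft anchor): anchor=2 salt=10 silver=3
After 6 (craft anchor): anchor=4 salt=10
After 7 (craft rope): anchor=4 rope=1 salt=7
After 8 (craft rope): anchor=4 rope=2 salt=4
After 9 (craft rope): anchor=4 rope=3 salt=1
After 10 (consume 2 anchor): anchor=2 rope=3 salt=1
After 11 (consume 1 anchor): anchor=1 rope=3 salt=1
After 12 (consume 1 rope): anchor=1 rope=2 salt=1
After 13 (gather 5 salt): anchor=1 rope=2 salt=6
After 14 (craft rope): anchor=1 rope=3 salt=3

Answer: yes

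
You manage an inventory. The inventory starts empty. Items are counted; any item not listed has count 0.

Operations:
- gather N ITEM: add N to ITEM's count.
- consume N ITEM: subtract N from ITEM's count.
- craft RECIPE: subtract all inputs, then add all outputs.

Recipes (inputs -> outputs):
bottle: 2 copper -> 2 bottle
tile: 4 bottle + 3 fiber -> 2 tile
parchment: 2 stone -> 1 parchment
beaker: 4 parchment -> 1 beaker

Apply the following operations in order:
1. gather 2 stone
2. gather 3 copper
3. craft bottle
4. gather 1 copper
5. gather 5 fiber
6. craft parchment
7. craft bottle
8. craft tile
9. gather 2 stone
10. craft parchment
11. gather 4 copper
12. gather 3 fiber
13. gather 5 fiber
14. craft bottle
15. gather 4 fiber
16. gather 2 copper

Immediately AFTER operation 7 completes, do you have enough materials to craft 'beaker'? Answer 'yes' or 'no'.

After 1 (gather 2 stone): stone=2
After 2 (gather 3 copper): copper=3 stone=2
After 3 (craft bottle): bottle=2 copper=1 stone=2
After 4 (gather 1 copper): bottle=2 copper=2 stone=2
After 5 (gather 5 fiber): bottle=2 copper=2 fiber=5 stone=2
After 6 (craft parchment): bottle=2 copper=2 fiber=5 parchment=1
After 7 (craft bottle): bottle=4 fiber=5 parchment=1

Answer: no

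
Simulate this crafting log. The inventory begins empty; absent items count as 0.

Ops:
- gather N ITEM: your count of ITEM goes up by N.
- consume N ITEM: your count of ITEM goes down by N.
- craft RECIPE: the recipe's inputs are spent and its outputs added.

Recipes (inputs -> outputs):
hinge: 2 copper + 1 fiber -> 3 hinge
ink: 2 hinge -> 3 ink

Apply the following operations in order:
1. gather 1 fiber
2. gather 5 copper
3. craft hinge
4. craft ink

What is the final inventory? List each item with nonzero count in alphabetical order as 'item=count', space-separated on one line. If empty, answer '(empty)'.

After 1 (gather 1 fiber): fiber=1
After 2 (gather 5 copper): copper=5 fiber=1
After 3 (craft hinge): copper=3 hinge=3
After 4 (craft ink): copper=3 hinge=1 ink=3

Answer: copper=3 hinge=1 ink=3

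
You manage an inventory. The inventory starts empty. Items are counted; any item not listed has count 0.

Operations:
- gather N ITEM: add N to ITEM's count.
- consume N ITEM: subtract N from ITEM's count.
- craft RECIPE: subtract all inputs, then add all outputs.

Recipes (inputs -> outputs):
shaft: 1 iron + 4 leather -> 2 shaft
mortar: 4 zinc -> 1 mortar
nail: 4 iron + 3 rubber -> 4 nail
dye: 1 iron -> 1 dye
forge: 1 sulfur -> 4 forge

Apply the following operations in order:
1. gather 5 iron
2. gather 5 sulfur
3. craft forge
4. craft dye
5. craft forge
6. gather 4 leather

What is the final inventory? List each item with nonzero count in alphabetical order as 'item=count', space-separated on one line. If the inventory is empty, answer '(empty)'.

Answer: dye=1 forge=8 iron=4 leather=4 sulfur=3

Derivation:
After 1 (gather 5 iron): iron=5
After 2 (gather 5 sulfur): iron=5 sulfur=5
After 3 (craft forge): forge=4 iron=5 sulfur=4
After 4 (craft dye): dye=1 forge=4 iron=4 sulfur=4
After 5 (craft forge): dye=1 forge=8 iron=4 sulfur=3
After 6 (gather 4 leather): dye=1 forge=8 iron=4 leather=4 sulfur=3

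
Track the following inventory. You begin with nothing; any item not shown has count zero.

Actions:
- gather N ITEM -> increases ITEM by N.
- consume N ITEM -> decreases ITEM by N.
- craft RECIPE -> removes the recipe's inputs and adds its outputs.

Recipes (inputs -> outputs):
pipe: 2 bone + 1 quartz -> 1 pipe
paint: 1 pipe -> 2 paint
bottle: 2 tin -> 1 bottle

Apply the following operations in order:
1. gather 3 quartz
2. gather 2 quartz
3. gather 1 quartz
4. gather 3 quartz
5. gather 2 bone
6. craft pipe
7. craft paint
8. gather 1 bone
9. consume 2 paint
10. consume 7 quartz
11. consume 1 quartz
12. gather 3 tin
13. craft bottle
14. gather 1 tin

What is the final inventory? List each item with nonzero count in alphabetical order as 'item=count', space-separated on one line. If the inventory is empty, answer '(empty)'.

After 1 (gather 3 quartz): quartz=3
After 2 (gather 2 quartz): quartz=5
After 3 (gather 1 quartz): quartz=6
After 4 (gather 3 quartz): quartz=9
After 5 (gather 2 bone): bone=2 quartz=9
After 6 (craft pipe): pipe=1 quartz=8
After 7 (craft paint): paint=2 quartz=8
After 8 (gather 1 bone): bone=1 paint=2 quartz=8
After 9 (consume 2 paint): bone=1 quartz=8
After 10 (consume 7 quartz): bone=1 quartz=1
After 11 (consume 1 quartz): bone=1
After 12 (gather 3 tin): bone=1 tin=3
After 13 (craft bottle): bone=1 bottle=1 tin=1
After 14 (gather 1 tin): bone=1 bottle=1 tin=2

Answer: bone=1 bottle=1 tin=2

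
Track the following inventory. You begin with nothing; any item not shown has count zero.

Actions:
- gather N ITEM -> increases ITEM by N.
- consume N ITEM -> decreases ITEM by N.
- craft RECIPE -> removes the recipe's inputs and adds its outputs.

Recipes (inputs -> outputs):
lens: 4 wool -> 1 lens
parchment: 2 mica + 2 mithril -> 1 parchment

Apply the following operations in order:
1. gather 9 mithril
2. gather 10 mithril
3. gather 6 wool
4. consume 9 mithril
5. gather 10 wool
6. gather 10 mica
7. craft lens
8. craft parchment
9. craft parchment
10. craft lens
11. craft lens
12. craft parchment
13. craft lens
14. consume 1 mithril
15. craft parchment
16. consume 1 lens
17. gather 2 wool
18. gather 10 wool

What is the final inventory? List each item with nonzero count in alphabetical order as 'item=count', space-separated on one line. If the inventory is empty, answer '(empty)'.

After 1 (gather 9 mithril): mithril=9
After 2 (gather 10 mithril): mithril=19
After 3 (gather 6 wool): mithril=19 wool=6
After 4 (consume 9 mithril): mithril=10 wool=6
After 5 (gather 10 wool): mithril=10 wool=16
After 6 (gather 10 mica): mica=10 mithril=10 wool=16
After 7 (craft lens): lens=1 mica=10 mithril=10 wool=12
After 8 (craft parchment): lens=1 mica=8 mithril=8 parchment=1 wool=12
After 9 (craft parchment): lens=1 mica=6 mithril=6 parchment=2 wool=12
After 10 (craft lens): lens=2 mica=6 mithril=6 parchment=2 wool=8
After 11 (craft lens): lens=3 mica=6 mithril=6 parchment=2 wool=4
After 12 (craft parchment): lens=3 mica=4 mithril=4 parchment=3 wool=4
After 13 (craft lens): lens=4 mica=4 mithril=4 parchment=3
After 14 (consume 1 mithril): lens=4 mica=4 mithril=3 parchment=3
After 15 (craft parchment): lens=4 mica=2 mithril=1 parchment=4
After 16 (consume 1 lens): lens=3 mica=2 mithril=1 parchment=4
After 17 (gather 2 wool): lens=3 mica=2 mithril=1 parchment=4 wool=2
After 18 (gather 10 wool): lens=3 mica=2 mithril=1 parchment=4 wool=12

Answer: lens=3 mica=2 mithril=1 parchment=4 wool=12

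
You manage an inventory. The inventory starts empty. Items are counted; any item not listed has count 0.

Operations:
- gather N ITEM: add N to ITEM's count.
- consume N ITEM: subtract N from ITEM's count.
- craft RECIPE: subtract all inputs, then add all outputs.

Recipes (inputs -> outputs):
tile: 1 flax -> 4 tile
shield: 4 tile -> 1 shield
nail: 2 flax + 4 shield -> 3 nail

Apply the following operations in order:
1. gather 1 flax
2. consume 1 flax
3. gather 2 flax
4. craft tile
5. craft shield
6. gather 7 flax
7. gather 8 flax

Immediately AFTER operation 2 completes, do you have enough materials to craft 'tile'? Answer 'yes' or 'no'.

After 1 (gather 1 flax): flax=1
After 2 (consume 1 flax): (empty)

Answer: no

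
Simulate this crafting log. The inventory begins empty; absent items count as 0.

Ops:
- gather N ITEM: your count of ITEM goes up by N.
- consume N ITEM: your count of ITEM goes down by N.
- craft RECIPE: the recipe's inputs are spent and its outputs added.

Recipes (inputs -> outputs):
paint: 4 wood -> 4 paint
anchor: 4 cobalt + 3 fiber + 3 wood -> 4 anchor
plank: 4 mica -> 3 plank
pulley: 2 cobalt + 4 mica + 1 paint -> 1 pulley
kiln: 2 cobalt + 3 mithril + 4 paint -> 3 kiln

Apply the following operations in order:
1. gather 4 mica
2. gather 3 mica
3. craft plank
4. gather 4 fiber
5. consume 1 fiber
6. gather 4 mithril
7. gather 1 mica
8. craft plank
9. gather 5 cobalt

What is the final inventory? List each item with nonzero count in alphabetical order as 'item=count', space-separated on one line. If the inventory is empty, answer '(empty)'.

Answer: cobalt=5 fiber=3 mithril=4 plank=6

Derivation:
After 1 (gather 4 mica): mica=4
After 2 (gather 3 mica): mica=7
After 3 (craft plank): mica=3 plank=3
After 4 (gather 4 fiber): fiber=4 mica=3 plank=3
After 5 (consume 1 fiber): fiber=3 mica=3 plank=3
After 6 (gather 4 mithril): fiber=3 mica=3 mithril=4 plank=3
After 7 (gather 1 mica): fiber=3 mica=4 mithril=4 plank=3
After 8 (craft plank): fiber=3 mithril=4 plank=6
After 9 (gather 5 cobalt): cobalt=5 fiber=3 mithril=4 plank=6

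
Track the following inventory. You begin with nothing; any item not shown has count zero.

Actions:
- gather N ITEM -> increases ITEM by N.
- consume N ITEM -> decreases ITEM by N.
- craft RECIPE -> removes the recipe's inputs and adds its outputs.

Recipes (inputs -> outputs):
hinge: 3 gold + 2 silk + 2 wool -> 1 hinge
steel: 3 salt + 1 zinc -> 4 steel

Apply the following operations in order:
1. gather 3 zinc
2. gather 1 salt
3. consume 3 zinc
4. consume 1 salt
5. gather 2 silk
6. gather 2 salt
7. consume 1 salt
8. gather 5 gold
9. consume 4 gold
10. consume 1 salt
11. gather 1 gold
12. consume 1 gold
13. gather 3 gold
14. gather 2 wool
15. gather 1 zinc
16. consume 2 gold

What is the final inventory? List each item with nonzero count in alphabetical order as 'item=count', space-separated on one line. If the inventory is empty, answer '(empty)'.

Answer: gold=2 silk=2 wool=2 zinc=1

Derivation:
After 1 (gather 3 zinc): zinc=3
After 2 (gather 1 salt): salt=1 zinc=3
After 3 (consume 3 zinc): salt=1
After 4 (consume 1 salt): (empty)
After 5 (gather 2 silk): silk=2
After 6 (gather 2 salt): salt=2 silk=2
After 7 (consume 1 salt): salt=1 silk=2
After 8 (gather 5 gold): gold=5 salt=1 silk=2
After 9 (consume 4 gold): gold=1 salt=1 silk=2
After 10 (consume 1 salt): gold=1 silk=2
After 11 (gather 1 gold): gold=2 silk=2
After 12 (consume 1 gold): gold=1 silk=2
After 13 (gather 3 gold): gold=4 silk=2
After 14 (gather 2 wool): gold=4 silk=2 wool=2
After 15 (gather 1 zinc): gold=4 silk=2 wool=2 zinc=1
After 16 (consume 2 gold): gold=2 silk=2 wool=2 zinc=1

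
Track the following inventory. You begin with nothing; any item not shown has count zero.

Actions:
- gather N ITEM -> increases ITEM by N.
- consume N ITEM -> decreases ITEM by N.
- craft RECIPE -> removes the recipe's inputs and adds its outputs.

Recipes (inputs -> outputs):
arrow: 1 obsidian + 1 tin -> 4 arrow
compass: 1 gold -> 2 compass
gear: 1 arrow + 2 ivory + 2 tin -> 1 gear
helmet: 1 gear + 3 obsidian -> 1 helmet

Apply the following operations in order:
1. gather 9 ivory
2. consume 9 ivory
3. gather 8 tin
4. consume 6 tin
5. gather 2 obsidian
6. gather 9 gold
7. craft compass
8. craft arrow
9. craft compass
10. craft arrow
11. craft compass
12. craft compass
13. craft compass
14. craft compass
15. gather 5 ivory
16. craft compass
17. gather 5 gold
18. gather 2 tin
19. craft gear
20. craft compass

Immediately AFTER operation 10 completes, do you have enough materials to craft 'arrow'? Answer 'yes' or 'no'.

After 1 (gather 9 ivory): ivory=9
After 2 (consume 9 ivory): (empty)
After 3 (gather 8 tin): tin=8
After 4 (consume 6 tin): tin=2
After 5 (gather 2 obsidian): obsidian=2 tin=2
After 6 (gather 9 gold): gold=9 obsidian=2 tin=2
After 7 (craft compass): compass=2 gold=8 obsidian=2 tin=2
After 8 (craft arrow): arrow=4 compass=2 gold=8 obsidian=1 tin=1
After 9 (craft compass): arrow=4 compass=4 gold=7 obsidian=1 tin=1
After 10 (craft arrow): arrow=8 compass=4 gold=7

Answer: no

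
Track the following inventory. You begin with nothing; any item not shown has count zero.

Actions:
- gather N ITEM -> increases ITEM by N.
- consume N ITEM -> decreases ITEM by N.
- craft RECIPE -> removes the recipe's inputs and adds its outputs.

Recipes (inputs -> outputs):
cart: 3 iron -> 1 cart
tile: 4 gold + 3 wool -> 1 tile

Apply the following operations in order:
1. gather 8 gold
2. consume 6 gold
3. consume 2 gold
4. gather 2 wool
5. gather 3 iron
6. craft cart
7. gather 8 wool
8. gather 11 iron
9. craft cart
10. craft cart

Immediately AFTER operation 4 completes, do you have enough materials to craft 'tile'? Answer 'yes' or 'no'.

Answer: no

Derivation:
After 1 (gather 8 gold): gold=8
After 2 (consume 6 gold): gold=2
After 3 (consume 2 gold): (empty)
After 4 (gather 2 wool): wool=2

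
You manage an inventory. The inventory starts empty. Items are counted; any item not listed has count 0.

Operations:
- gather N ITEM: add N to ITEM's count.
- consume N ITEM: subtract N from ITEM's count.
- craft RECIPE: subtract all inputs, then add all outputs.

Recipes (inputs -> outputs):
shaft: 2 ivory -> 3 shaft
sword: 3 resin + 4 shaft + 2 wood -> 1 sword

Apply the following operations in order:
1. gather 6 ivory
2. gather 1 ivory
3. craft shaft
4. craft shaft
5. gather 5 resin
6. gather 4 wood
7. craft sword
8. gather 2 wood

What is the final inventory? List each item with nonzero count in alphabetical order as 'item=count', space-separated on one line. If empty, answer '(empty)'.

After 1 (gather 6 ivory): ivory=6
After 2 (gather 1 ivory): ivory=7
After 3 (craft shaft): ivory=5 shaft=3
After 4 (craft shaft): ivory=3 shaft=6
After 5 (gather 5 resin): ivory=3 resin=5 shaft=6
After 6 (gather 4 wood): ivory=3 resin=5 shaft=6 wood=4
After 7 (craft sword): ivory=3 resin=2 shaft=2 sword=1 wood=2
After 8 (gather 2 wood): ivory=3 resin=2 shaft=2 sword=1 wood=4

Answer: ivory=3 resin=2 shaft=2 sword=1 wood=4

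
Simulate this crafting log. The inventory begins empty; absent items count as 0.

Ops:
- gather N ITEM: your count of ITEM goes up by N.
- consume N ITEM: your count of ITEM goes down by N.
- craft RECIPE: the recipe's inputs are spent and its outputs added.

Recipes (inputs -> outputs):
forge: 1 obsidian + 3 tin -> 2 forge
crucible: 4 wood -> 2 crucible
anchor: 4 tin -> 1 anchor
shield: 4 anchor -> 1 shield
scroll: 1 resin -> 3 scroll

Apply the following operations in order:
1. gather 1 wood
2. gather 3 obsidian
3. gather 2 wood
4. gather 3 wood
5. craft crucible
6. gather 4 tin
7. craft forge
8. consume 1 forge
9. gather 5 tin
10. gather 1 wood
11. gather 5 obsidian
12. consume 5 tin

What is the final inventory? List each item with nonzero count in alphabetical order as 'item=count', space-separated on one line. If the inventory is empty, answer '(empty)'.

After 1 (gather 1 wood): wood=1
After 2 (gather 3 obsidian): obsidian=3 wood=1
After 3 (gather 2 wood): obsidian=3 wood=3
After 4 (gather 3 wood): obsidian=3 wood=6
After 5 (craft crucible): crucible=2 obsidian=3 wood=2
After 6 (gather 4 tin): crucible=2 obsidian=3 tin=4 wood=2
After 7 (craft forge): crucible=2 forge=2 obsidian=2 tin=1 wood=2
After 8 (consume 1 forge): crucible=2 forge=1 obsidian=2 tin=1 wood=2
After 9 (gather 5 tin): crucible=2 forge=1 obsidian=2 tin=6 wood=2
After 10 (gather 1 wood): crucible=2 forge=1 obsidian=2 tin=6 wood=3
After 11 (gather 5 obsidian): crucible=2 forge=1 obsidian=7 tin=6 wood=3
After 12 (consume 5 tin): crucible=2 forge=1 obsidian=7 tin=1 wood=3

Answer: crucible=2 forge=1 obsidian=7 tin=1 wood=3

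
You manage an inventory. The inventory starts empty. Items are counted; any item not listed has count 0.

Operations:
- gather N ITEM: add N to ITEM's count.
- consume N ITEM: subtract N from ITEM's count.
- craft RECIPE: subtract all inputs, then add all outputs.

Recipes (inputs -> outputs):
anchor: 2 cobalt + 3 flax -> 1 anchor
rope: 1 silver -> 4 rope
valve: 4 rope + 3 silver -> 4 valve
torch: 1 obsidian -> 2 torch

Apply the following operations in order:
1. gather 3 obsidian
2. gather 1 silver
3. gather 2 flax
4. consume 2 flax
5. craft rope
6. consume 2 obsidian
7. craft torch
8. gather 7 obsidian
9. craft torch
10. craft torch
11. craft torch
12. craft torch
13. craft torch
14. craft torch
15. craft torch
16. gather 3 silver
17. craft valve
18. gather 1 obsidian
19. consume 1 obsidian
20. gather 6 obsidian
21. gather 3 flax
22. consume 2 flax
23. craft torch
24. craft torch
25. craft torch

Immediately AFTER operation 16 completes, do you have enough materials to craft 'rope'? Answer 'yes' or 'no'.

After 1 (gather 3 obsidian): obsidian=3
After 2 (gather 1 silver): obsidian=3 silver=1
After 3 (gather 2 flax): flax=2 obsidian=3 silver=1
After 4 (consume 2 flax): obsidian=3 silver=1
After 5 (craft rope): obsidian=3 rope=4
After 6 (consume 2 obsidian): obsidian=1 rope=4
After 7 (craft torch): rope=4 torch=2
After 8 (gather 7 obsidian): obsidian=7 rope=4 torch=2
After 9 (craft torch): obsidian=6 rope=4 torch=4
After 10 (craft torch): obsidian=5 rope=4 torch=6
After 11 (craft torch): obsidian=4 rope=4 torch=8
After 12 (craft torch): obsidian=3 rope=4 torch=10
After 13 (craft torch): obsidian=2 rope=4 torch=12
After 14 (craft torch): obsidian=1 rope=4 torch=14
After 15 (craft torch): rope=4 torch=16
After 16 (gather 3 silver): rope=4 silver=3 torch=16

Answer: yes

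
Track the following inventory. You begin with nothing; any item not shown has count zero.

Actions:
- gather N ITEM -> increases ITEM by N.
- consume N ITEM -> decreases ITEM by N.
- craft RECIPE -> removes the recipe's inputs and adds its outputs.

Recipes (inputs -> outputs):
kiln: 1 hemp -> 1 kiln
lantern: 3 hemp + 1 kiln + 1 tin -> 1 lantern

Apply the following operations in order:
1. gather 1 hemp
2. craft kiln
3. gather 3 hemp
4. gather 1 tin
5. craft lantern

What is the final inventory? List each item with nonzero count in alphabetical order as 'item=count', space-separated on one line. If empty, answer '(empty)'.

Answer: lantern=1

Derivation:
After 1 (gather 1 hemp): hemp=1
After 2 (craft kiln): kiln=1
After 3 (gather 3 hemp): hemp=3 kiln=1
After 4 (gather 1 tin): hemp=3 kiln=1 tin=1
After 5 (craft lantern): lantern=1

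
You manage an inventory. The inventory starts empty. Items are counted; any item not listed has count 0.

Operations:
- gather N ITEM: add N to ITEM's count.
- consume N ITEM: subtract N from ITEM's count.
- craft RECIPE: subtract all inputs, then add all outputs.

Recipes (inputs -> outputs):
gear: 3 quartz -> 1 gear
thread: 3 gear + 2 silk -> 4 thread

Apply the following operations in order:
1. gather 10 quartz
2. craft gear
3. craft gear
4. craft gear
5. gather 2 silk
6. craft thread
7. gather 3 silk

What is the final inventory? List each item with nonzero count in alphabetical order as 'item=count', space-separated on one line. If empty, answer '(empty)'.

After 1 (gather 10 quartz): quartz=10
After 2 (craft gear): gear=1 quartz=7
After 3 (craft gear): gear=2 quartz=4
After 4 (craft gear): gear=3 quartz=1
After 5 (gather 2 silk): gear=3 quartz=1 silk=2
After 6 (craft thread): quartz=1 thread=4
After 7 (gather 3 silk): quartz=1 silk=3 thread=4

Answer: quartz=1 silk=3 thread=4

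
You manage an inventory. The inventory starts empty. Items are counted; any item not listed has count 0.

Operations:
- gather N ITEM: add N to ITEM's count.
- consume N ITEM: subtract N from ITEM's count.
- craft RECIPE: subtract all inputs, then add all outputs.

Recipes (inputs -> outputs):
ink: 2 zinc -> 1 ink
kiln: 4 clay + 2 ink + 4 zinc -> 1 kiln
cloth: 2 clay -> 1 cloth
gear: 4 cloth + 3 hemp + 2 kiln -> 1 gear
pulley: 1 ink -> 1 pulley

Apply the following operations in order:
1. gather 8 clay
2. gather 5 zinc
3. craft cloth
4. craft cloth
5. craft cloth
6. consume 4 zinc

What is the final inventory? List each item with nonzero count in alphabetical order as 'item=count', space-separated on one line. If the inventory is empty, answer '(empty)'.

After 1 (gather 8 clay): clay=8
After 2 (gather 5 zinc): clay=8 zinc=5
After 3 (craft cloth): clay=6 cloth=1 zinc=5
After 4 (craft cloth): clay=4 cloth=2 zinc=5
After 5 (craft cloth): clay=2 cloth=3 zinc=5
After 6 (consume 4 zinc): clay=2 cloth=3 zinc=1

Answer: clay=2 cloth=3 zinc=1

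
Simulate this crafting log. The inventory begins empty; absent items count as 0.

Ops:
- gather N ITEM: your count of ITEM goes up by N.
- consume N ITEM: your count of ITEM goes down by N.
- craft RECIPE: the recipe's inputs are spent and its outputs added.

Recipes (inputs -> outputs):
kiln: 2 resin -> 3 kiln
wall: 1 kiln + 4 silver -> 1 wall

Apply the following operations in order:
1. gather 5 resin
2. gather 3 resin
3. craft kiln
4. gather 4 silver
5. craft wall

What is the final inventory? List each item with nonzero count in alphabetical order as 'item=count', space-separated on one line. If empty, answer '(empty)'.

Answer: kiln=2 resin=6 wall=1

Derivation:
After 1 (gather 5 resin): resin=5
After 2 (gather 3 resin): resin=8
After 3 (craft kiln): kiln=3 resin=6
After 4 (gather 4 silver): kiln=3 resin=6 silver=4
After 5 (craft wall): kiln=2 resin=6 wall=1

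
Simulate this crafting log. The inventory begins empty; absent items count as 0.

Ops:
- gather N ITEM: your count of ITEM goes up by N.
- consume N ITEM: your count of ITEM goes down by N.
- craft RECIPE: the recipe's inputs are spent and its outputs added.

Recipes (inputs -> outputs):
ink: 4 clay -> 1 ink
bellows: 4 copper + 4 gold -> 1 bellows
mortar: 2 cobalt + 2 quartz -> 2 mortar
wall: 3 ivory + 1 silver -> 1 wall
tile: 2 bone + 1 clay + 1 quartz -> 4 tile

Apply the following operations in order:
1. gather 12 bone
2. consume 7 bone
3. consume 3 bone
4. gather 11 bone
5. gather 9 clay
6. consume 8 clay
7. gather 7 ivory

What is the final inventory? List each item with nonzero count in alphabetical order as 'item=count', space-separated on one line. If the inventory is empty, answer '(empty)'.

Answer: bone=13 clay=1 ivory=7

Derivation:
After 1 (gather 12 bone): bone=12
After 2 (consume 7 bone): bone=5
After 3 (consume 3 bone): bone=2
After 4 (gather 11 bone): bone=13
After 5 (gather 9 clay): bone=13 clay=9
After 6 (consume 8 clay): bone=13 clay=1
After 7 (gather 7 ivory): bone=13 clay=1 ivory=7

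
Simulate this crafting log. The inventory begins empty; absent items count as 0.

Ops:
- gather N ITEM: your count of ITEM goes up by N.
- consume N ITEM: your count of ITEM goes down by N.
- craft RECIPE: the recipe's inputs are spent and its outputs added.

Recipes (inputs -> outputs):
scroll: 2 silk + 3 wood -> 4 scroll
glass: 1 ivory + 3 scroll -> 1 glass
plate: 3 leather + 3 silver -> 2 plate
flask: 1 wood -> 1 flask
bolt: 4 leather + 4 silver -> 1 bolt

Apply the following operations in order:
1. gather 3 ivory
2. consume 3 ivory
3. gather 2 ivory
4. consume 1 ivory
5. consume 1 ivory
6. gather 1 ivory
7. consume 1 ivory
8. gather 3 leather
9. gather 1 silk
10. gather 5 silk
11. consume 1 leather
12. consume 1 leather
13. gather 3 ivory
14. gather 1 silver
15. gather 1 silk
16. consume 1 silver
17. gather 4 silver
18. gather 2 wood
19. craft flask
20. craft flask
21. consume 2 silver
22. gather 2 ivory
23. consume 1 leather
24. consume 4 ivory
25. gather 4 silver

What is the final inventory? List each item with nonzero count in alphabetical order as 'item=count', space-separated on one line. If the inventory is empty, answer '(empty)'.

After 1 (gather 3 ivory): ivory=3
After 2 (consume 3 ivory): (empty)
After 3 (gather 2 ivory): ivory=2
After 4 (consume 1 ivory): ivory=1
After 5 (consume 1 ivory): (empty)
After 6 (gather 1 ivory): ivory=1
After 7 (consume 1 ivory): (empty)
After 8 (gather 3 leather): leather=3
After 9 (gather 1 silk): leather=3 silk=1
After 10 (gather 5 silk): leather=3 silk=6
After 11 (consume 1 leather): leather=2 silk=6
After 12 (consume 1 leather): leather=1 silk=6
After 13 (gather 3 ivory): ivory=3 leather=1 silk=6
After 14 (gather 1 silver): ivory=3 leather=1 silk=6 silver=1
After 15 (gather 1 silk): ivory=3 leather=1 silk=7 silver=1
After 16 (consume 1 silver): ivory=3 leather=1 silk=7
After 17 (gather 4 silver): ivory=3 leather=1 silk=7 silver=4
After 18 (gather 2 wood): ivory=3 leather=1 silk=7 silver=4 wood=2
After 19 (craft flask): flask=1 ivory=3 leather=1 silk=7 silver=4 wood=1
After 20 (craft flask): flask=2 ivory=3 leather=1 silk=7 silver=4
After 21 (consume 2 silver): flask=2 ivory=3 leather=1 silk=7 silver=2
After 22 (gather 2 ivory): flask=2 ivory=5 leather=1 silk=7 silver=2
After 23 (consume 1 leather): flask=2 ivory=5 silk=7 silver=2
After 24 (consume 4 ivory): flask=2 ivory=1 silk=7 silver=2
After 25 (gather 4 silver): flask=2 ivory=1 silk=7 silver=6

Answer: flask=2 ivory=1 silk=7 silver=6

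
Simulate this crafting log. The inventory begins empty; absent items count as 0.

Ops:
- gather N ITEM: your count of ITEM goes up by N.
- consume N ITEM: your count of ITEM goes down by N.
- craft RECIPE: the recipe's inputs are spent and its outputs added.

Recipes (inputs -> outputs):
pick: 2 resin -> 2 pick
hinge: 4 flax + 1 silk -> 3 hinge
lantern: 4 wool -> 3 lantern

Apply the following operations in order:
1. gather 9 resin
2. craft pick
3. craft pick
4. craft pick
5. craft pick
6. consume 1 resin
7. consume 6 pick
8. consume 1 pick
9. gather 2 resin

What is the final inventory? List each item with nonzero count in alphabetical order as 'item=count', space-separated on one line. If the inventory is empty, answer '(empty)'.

After 1 (gather 9 resin): resin=9
After 2 (craft pick): pick=2 resin=7
After 3 (craft pick): pick=4 resin=5
After 4 (craft pick): pick=6 resin=3
After 5 (craft pick): pick=8 resin=1
After 6 (consume 1 resin): pick=8
After 7 (consume 6 pick): pick=2
After 8 (consume 1 pick): pick=1
After 9 (gather 2 resin): pick=1 resin=2

Answer: pick=1 resin=2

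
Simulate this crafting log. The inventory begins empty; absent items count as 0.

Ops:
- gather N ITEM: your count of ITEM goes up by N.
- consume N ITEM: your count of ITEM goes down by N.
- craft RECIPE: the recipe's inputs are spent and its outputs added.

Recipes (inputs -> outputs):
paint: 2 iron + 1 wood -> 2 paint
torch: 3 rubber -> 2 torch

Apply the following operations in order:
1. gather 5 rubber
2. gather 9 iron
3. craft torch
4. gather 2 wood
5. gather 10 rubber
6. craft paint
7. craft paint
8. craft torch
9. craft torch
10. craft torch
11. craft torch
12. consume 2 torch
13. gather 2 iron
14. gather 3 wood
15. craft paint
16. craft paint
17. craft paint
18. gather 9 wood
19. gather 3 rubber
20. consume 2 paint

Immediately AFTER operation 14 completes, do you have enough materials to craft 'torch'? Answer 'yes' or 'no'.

Answer: no

Derivation:
After 1 (gather 5 rubber): rubber=5
After 2 (gather 9 iron): iron=9 rubber=5
After 3 (craft torch): iron=9 rubber=2 torch=2
After 4 (gather 2 wood): iron=9 rubber=2 torch=2 wood=2
After 5 (gather 10 rubber): iron=9 rubber=12 torch=2 wood=2
After 6 (craft paint): iron=7 paint=2 rubber=12 torch=2 wood=1
After 7 (craft paint): iron=5 paint=4 rubber=12 torch=2
After 8 (craft torch): iron=5 paint=4 rubber=9 torch=4
After 9 (craft torch): iron=5 paint=4 rubber=6 torch=6
After 10 (craft torch): iron=5 paint=4 rubber=3 torch=8
After 11 (craft torch): iron=5 paint=4 torch=10
After 12 (consume 2 torch): iron=5 paint=4 torch=8
After 13 (gather 2 iron): iron=7 paint=4 torch=8
After 14 (gather 3 wood): iron=7 paint=4 torch=8 wood=3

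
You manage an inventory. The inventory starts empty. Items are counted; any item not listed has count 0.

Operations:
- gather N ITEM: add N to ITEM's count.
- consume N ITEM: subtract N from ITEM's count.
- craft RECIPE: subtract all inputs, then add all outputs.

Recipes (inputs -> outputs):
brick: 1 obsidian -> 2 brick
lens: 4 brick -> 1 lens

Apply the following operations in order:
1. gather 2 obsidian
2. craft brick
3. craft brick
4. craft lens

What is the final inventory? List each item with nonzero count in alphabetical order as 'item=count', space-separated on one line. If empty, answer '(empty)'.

Answer: lens=1

Derivation:
After 1 (gather 2 obsidian): obsidian=2
After 2 (craft brick): brick=2 obsidian=1
After 3 (craft brick): brick=4
After 4 (craft lens): lens=1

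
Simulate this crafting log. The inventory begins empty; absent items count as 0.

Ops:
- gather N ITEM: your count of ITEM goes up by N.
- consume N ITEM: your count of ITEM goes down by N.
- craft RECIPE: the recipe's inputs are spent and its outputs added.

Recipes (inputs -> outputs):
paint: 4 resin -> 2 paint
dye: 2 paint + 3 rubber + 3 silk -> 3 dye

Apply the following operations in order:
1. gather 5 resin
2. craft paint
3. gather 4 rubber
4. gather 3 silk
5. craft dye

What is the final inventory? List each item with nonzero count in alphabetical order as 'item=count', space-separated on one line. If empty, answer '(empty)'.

After 1 (gather 5 resin): resin=5
After 2 (craft paint): paint=2 resin=1
After 3 (gather 4 rubber): paint=2 resin=1 rubber=4
After 4 (gather 3 silk): paint=2 resin=1 rubber=4 silk=3
After 5 (craft dye): dye=3 resin=1 rubber=1

Answer: dye=3 resin=1 rubber=1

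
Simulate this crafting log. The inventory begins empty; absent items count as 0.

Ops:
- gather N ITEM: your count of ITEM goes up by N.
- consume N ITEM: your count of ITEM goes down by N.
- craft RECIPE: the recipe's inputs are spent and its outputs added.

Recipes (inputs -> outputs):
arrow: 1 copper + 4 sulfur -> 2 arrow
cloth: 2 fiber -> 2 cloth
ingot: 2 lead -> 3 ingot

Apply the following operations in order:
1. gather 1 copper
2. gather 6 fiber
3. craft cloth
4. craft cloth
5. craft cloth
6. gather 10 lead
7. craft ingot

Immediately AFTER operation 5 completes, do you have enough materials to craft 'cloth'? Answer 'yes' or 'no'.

After 1 (gather 1 copper): copper=1
After 2 (gather 6 fiber): copper=1 fiber=6
After 3 (craft cloth): cloth=2 copper=1 fiber=4
After 4 (craft cloth): cloth=4 copper=1 fiber=2
After 5 (craft cloth): cloth=6 copper=1

Answer: no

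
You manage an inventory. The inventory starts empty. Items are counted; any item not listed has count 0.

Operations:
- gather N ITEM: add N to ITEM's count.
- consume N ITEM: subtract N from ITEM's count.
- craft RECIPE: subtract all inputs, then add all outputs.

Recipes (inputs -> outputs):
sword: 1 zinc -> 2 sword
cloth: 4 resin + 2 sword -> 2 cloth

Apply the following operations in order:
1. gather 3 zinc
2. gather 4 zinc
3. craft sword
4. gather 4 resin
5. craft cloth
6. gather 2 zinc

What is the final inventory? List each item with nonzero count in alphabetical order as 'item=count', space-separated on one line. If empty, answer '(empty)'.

Answer: cloth=2 zinc=8

Derivation:
After 1 (gather 3 zinc): zinc=3
After 2 (gather 4 zinc): zinc=7
After 3 (craft sword): sword=2 zinc=6
After 4 (gather 4 resin): resin=4 sword=2 zinc=6
After 5 (craft cloth): cloth=2 zinc=6
After 6 (gather 2 zinc): cloth=2 zinc=8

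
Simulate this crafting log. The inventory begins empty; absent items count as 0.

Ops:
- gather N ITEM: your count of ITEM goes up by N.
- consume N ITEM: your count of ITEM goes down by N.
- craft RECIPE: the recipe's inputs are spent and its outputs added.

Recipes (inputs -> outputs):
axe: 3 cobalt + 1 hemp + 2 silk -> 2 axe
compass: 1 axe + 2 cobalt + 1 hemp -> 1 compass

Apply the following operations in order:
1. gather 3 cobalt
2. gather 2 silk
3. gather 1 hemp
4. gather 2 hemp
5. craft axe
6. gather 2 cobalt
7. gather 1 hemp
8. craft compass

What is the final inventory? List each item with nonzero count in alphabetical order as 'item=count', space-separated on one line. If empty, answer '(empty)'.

After 1 (gather 3 cobalt): cobalt=3
After 2 (gather 2 silk): cobalt=3 silk=2
After 3 (gather 1 hemp): cobalt=3 hemp=1 silk=2
After 4 (gather 2 hemp): cobalt=3 hemp=3 silk=2
After 5 (craft axe): axe=2 hemp=2
After 6 (gather 2 cobalt): axe=2 cobalt=2 hemp=2
After 7 (gather 1 hemp): axe=2 cobalt=2 hemp=3
After 8 (craft compass): axe=1 compass=1 hemp=2

Answer: axe=1 compass=1 hemp=2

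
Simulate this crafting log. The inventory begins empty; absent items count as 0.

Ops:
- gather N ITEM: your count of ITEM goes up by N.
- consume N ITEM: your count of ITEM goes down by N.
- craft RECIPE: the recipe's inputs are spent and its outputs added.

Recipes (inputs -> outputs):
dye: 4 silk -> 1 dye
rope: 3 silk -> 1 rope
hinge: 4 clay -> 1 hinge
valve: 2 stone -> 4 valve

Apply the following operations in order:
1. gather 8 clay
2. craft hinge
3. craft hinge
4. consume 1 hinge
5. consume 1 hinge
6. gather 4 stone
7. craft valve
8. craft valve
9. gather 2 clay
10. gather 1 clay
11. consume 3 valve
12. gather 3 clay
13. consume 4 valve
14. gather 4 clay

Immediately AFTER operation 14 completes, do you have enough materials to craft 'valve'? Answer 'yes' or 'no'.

After 1 (gather 8 clay): clay=8
After 2 (craft hinge): clay=4 hinge=1
After 3 (craft hinge): hinge=2
After 4 (consume 1 hinge): hinge=1
After 5 (consume 1 hinge): (empty)
After 6 (gather 4 stone): stone=4
After 7 (craft valve): stone=2 valve=4
After 8 (craft valve): valve=8
After 9 (gather 2 clay): clay=2 valve=8
After 10 (gather 1 clay): clay=3 valve=8
After 11 (consume 3 valve): clay=3 valve=5
After 12 (gather 3 clay): clay=6 valve=5
After 13 (consume 4 valve): clay=6 valve=1
After 14 (gather 4 clay): clay=10 valve=1

Answer: no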